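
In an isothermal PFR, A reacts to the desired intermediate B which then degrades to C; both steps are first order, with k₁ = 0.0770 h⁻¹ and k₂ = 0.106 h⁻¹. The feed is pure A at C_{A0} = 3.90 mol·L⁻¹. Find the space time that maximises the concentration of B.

11.0 h

The intermediate peaks when r₁ = r₂, i.e. k₁e^(−k₁τ) = k₂e^(−k₂τ), giving τ_opt = ln(k₂/k₁)/(k₂−k₁).
= ln(0.106/0.0770)/(0.106−0.0770) = ln(1.377)/0.02900 = 0.3196/0.02900 = 11.0 h.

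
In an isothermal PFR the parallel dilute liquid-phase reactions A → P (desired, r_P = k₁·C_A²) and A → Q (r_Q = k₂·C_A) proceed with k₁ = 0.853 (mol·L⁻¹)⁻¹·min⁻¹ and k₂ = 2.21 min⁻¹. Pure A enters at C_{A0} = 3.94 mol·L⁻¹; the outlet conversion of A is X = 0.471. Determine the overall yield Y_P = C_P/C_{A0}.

0.251

C_A = C_{A0}(1−X) = 2.084 mol·L⁻¹.
Along a PFR/batch, dC_Q/dC_A = −r_Q/(r_P+r_Q) = −k₂/(k₂+k₁·C_A).
Integrating from C_{A0} to C_A: C_Q = (2.21/0.853)·ln[(2.21+0.853·3.94)/(2.21+0.853·2.08)] = 2.591·ln(5.571/3.988) = 0.8661 mol·L⁻¹.
Then C_P = (C_{A0}−C_A) − C_Q = 1.856 − 0.8661 = 0.9897 mol·L⁻¹.
Y_P = C_P/C_{A0} = 0.9897/3.94 = 0.251.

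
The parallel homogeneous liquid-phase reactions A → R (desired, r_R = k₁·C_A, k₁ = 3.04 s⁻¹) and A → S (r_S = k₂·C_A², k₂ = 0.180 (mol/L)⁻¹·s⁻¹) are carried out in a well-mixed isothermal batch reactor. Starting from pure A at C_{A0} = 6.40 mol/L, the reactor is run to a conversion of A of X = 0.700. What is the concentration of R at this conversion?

3.61 mol/L

C_A = C_{A0}(1−X) = 1.920 mol/L.
Along a PFR/batch, dC_R/dC_A = −r_R/(r_R+r_S) = −k₁/(k₁+k₂·C_A).
Integrating from C_{A0} to C_A: C_R = (3.04/0.180)·ln[(3.04+0.180·6.40)/(3.04+0.180·1.92)] = 16.89·ln(4.192/3.386) = 3.608 mol/L.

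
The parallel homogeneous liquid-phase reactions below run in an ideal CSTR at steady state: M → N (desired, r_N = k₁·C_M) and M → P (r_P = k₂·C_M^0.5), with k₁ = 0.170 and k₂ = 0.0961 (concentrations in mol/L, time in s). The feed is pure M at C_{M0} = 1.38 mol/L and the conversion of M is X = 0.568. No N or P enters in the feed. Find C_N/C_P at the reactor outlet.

Exit C_M = C_{M0}(1−X) = 1.38×0.432 = 0.5962 mol/L.
Rates in a CSTR are evaluated at the outlet concentration: r_N = 0.170×0.5962 = 0.1013, r_P = 0.0961×0.5962^0.5 = 0.07420.
Overall selectivity = C_N/C_P = r_Nτ/(r_Pτ) = r_N/r_P = 1.37.

1.37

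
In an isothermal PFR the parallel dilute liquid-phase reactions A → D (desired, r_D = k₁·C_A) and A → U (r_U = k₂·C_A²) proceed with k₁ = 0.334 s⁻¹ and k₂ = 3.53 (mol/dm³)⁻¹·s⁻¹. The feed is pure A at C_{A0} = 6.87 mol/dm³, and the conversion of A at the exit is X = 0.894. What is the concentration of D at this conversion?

C_A = C_{A0}(1−X) = 0.7282 mol/dm³.
Along a PFR/batch, dC_D/dC_A = −r_D/(r_D+r_U) = −k₁/(k₁+k₂·C_A).
Integrating from C_{A0} to C_A: C_D = (0.334/3.53)·ln[(0.334+3.53·6.87)/(0.334+3.53·0.728)] = 0.09462·ln(24.59/2.905) = 0.2021 mol/dm³.

0.202 mol/dm³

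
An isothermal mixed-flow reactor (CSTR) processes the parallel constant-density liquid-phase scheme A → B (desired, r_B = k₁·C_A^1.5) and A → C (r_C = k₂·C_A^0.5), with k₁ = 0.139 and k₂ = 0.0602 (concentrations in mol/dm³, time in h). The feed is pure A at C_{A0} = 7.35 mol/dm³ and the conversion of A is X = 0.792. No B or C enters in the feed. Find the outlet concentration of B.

4.54 mol/dm³

Exit C_A = C_{A0}(1−X) = 7.35×0.208 = 1.529 mol/dm³.
In a CSTR the entire volume is at exit conditions, so r_B = 0.139×1.529^1.5 = 0.2627 and r_C = 0.0602×1.529^0.5 = 0.07443.
Fraction of consumed A going to B: r_B/(r_B+r_C) = 0.7792.
C_B = 0.7792·C_{A0}·X = 0.7792×7.35×0.792 = 4.54 mol/dm³.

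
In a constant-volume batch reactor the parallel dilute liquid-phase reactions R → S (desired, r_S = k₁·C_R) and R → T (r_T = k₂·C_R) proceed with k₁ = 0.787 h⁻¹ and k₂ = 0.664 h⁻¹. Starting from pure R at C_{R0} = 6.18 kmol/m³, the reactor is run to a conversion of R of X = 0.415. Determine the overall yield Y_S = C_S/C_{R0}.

0.225

C_R = C_{R0}(1−X) = 3.615 kmol/m³.
Both paths are first order in R, so the instantaneous fraction to S is constant: dC_S/d(−C_R) = k₁/(k₁+k₂) = 0.5424.
C_S = 0.5424·(C_{R0}−C_R) = 0.5424×2.565 = 1.39 kmol/m³.
Y_S = C_S/C_{R0} = 1.391/6.18 = 0.225.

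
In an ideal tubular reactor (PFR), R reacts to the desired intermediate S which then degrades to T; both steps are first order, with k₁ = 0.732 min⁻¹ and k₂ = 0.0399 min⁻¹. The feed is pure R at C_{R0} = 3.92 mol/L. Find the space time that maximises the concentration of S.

For first-order series the maximum of C_S occurs at τ_opt = ln(k₂/k₁)/(k₂−k₁).
= ln(0.0399/0.732)/(0.0399−0.732) = ln(0.05451)/-0.6921 = -2.909/-0.6921 = 4.20 min.

4.20 min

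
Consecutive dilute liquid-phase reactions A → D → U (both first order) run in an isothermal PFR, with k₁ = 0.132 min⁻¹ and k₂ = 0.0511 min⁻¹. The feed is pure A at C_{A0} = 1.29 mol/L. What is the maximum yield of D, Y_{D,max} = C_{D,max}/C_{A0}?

At the optimum, C_{D,max}/C_{A0} = (k₁/k₂)^[k₂/(k₂−k₁)].
= (0.132/0.0511)^(0.0511/(0.0511−0.132)) = (2.583)^(-0.6316) = 0.5491.

0.549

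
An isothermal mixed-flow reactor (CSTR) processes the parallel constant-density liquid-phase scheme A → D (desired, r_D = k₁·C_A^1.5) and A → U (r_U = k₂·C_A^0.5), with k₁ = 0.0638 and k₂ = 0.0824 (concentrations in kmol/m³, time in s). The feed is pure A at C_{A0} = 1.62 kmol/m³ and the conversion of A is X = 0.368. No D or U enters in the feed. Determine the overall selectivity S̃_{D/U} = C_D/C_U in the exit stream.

0.793

Exit C_A = C_{A0}(1−X) = 1.62×0.632 = 1.024 kmol/m³.
In a CSTR the entire volume is at exit conditions, so r_D = 0.0638×1.024^1.5 = 0.06610 and r_U = 0.0824×1.024^0.5 = 0.08338.
Overall selectivity = C_D/C_U = r_Dτ/(r_Uτ) = r_D/r_U = 0.793.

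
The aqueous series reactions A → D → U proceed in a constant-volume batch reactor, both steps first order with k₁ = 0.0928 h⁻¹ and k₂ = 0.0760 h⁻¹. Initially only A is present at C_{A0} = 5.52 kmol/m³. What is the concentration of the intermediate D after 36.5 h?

0.872 kmol/m³

The intermediate concentration in a first-order A→B→C sequence is C_D = k₁C_{A0}(e^(−k₁t) − e^(−k₂t))/(k₂−k₁).
e^(−k₁t) = e^(−0.0928×36.5) = e^(−3.387) = 0.03380; e^(−k₂t) = e^(−2.774) = 0.06241.
C_D = 0.0928×5.52/(0.0760−0.0928) × (0.03380−0.06241) = (-30.49)×(-0.02861) = 0.8723 kmol/m³.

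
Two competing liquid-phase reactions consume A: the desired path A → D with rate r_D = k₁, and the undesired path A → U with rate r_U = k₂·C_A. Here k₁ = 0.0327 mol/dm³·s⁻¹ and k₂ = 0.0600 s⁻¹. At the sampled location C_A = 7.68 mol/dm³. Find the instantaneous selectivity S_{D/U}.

S_{D/U} = r_D/r_U = (k₁)/(k₂·C_A) = (k₁/k₂)·C_A⁻¹.
= (0.0327) / (0.0600×7.680) = 0.03270/0.4608 = 0.0710.

0.0710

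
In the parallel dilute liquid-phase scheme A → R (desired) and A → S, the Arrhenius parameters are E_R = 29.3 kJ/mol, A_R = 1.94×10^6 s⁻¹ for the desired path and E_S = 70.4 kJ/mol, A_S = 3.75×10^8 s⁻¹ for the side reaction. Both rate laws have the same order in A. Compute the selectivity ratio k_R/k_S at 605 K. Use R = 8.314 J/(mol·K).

18.3

Since both paths have the same order in A, the concentration cancels and S_{R/S} = k_R/k_S = (A_R/A_S)·exp[(E_S−E_R)/(RT)].
(E_S−E_R)/(RT) = (70.4−29.3)×10³/(8.314×605) = 41100/5030 = 8.171.
k_R/k_S = (1.94×10^6/3.75×10^8)·exp(8.171) = 0.005173 × 3537 = 18.3.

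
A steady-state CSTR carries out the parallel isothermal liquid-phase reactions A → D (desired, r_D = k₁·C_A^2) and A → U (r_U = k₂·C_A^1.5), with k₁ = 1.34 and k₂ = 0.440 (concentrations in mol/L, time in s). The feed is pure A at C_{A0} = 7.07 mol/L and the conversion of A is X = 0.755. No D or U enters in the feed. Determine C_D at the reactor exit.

4.27 mol/L

Exit C_A = C_{A0}(1−X) = 7.07×0.245 = 1.732 mol/L.
In a CSTR the entire volume is at exit conditions, so r_D = 1.34×1.732^2 = 4.020 and r_U = 0.440×1.732^1.5 = 1.003.
Fraction of consumed A going to D: r_D/(r_D+r_U) = 0.8003.
C_D = 0.8003·C_{A0}·X = 0.8003×7.07×0.755 = 4.27 mol/L.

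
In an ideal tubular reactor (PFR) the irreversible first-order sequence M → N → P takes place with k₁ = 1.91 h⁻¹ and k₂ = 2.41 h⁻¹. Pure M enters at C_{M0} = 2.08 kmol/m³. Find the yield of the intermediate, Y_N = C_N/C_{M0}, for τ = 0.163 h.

Solving the coupled first-order balances gives C_N(τ) = [k₁/(k₂−k₁)]·C_{M0}·(e^(−k₁τ) − e^(−k₂τ)).
e^(−k₁τ) = e^(−1.91×0.163) = e^(−0.3113) = 0.7325; e^(−k₂τ) = e^(−0.3928) = 0.6751.
C_N = 1.91×2.08/(2.41−1.91) × (0.7325−0.6751) = 7.946×0.05733 = 0.4555 kmol/m³.
Y_N = C_N/C_{M0} = 0.4555/2.08 = 0.219.

0.219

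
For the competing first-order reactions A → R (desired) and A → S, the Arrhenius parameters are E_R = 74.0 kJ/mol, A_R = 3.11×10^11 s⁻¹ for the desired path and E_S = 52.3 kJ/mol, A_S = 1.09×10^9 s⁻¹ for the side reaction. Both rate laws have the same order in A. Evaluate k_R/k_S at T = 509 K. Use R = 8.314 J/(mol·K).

Since both paths have the same order in A, the concentration cancels and S_{R/S} = k_R/k_S = (A_R/A_S)·exp[(E_S−E_R)/(RT)].
(E_S−E_R)/(RT) = (52.3−74.0)×10³/(8.314×509) = -21700/4232 = -5.128.
k_R/k_S = (3.11×10^11/1.09×10^9)·exp(-5.128) = 285.3 × 0.005930 = 1.69.

1.69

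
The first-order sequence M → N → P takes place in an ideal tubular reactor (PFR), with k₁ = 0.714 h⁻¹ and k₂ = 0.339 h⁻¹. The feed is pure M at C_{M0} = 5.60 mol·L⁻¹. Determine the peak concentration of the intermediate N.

2.86 mol·L⁻¹

At the optimum, C_{N,max}/C_{M0} = (k₁/k₂)^[k₂/(k₂−k₁)].
= (0.714/0.339)^(0.339/(0.339−0.714)) = (2.106)^(-0.9040) = 0.5100.
C_{N,max} = 0.5100×5.60 = 2.86 mol·L⁻¹.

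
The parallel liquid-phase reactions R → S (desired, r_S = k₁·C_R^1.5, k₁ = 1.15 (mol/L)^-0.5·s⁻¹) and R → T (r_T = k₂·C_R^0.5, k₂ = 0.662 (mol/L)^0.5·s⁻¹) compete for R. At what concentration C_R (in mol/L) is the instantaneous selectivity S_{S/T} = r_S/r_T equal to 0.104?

0.0599 mol/L

S_{S/T} = (k₁/k₂)·C_R ⇒ C_R = S·k₂/k₁.
= 0.104×0.662/1.15 = 0.0599 mol/L.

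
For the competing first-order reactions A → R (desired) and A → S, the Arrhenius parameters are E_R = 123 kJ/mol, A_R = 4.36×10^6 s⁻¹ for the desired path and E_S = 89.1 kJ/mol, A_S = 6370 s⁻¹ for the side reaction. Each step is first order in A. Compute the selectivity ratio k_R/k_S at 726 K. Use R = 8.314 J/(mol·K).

2.49

Since both paths have the same order in A, the concentration cancels and S_{R/S} = k_R/k_S = (A_R/A_S)·exp[(E_S−E_R)/(RT)].
(E_S−E_R)/(RT) = (89.1−123)×10³/(8.314×726) = -33900/6036 = -5.616.
k_R/k_S = (4.36×10^6/6370)·exp(-5.616) = 684.5 × 0.003638 = 2.49.
Since E_R > E_S, raising the temperature improves selectivity toward R.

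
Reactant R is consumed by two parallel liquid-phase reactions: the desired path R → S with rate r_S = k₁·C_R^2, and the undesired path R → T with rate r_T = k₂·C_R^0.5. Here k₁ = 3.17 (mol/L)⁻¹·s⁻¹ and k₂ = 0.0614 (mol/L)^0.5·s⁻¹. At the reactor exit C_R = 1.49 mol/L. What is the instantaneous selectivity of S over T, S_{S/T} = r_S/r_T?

S_{S/T} = r_S/r_T = (k₁·C_R^2)/(k₂·C_R^0.5) = (k₁/k₂)·C_R^1.5.
= (3.17×1.490^2) / (0.0614×1.490^0.5) = 7.038/0.07495 = 93.9.
Since the desired path is higher order in R, keeping C_R high (PFR or concentrated feed) favours S.

93.9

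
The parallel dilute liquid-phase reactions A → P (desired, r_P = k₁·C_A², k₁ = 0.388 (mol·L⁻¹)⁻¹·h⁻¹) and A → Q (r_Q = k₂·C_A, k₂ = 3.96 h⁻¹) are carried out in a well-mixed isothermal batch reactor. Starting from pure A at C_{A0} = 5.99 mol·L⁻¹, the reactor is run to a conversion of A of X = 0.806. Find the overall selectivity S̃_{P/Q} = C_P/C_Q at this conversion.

0.336

C_A = C_{A0}(1−X) = 1.162 mol·L⁻¹.
Along a PFR/batch, dC_Q/dC_A = −r_Q/(r_P+r_Q) = −k₂/(k₂+k₁·C_A).
Integrating from C_{A0} to C_A: C_Q = (3.96/0.388)·ln[(3.96+0.388·5.99)/(3.96+0.388·1.16)] = 10.21·ln(6.284/4.411) = 3.612 mol·L⁻¹.
Then C_P = (C_{A0}−C_A) − C_Q = 4.828 − 3.612 = 1.215 mol·L⁻¹.
S̃_{P/Q} = C_P/C_Q = 1.215/3.612 = 0.336.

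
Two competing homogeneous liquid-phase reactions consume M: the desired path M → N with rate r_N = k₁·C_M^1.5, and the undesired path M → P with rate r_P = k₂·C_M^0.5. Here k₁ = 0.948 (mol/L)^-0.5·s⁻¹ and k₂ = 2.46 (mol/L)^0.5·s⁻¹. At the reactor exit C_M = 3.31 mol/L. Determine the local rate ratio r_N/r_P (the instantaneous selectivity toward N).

S_{N/P} = r_N/r_P = (k₁·C_M^1.5)/(k₂·C_M^0.5) = (k₁/k₂)·C_M.
= (0.948×3.310^1.5) / (2.46×3.310^0.5) = 5.709/4.476 = 1.28.

1.28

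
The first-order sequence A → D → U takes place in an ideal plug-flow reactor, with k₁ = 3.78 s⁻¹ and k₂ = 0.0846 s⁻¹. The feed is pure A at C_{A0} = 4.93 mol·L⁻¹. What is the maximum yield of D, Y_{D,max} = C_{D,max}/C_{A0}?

0.917

For a first-order series the maximum intermediate yield is C_{D,max}/C_{A0} = (k₁/k₂)^[k₂/(k₂−k₁)].
= (3.78/0.0846)^(0.0846/(0.0846−3.78)) = (44.68)^(-0.02289) = 0.9167.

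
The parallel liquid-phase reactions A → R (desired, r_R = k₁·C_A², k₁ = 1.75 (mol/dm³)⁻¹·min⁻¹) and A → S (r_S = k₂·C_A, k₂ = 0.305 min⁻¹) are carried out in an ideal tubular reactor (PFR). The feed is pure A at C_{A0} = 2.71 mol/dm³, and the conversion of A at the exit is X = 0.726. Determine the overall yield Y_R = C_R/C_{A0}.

C_A = C_{A0}(1−X) = 0.7425 mol/dm³.
Along a PFR/batch, dC_S/dC_A = −r_S/(r_R+r_S) = −k₂/(k₂+k₁·C_A).
Integrating from C_{A0} to C_A: C_S = (0.305/1.75)·ln[(0.305+1.75·2.71)/(0.305+1.75·0.743)] = 0.1743·ln(5.047/1.604) = 0.1998 mol/dm³.
Then C_R = (C_{A0}−C_A) − C_S = 1.967 − 0.1998 = 1.768 mol/dm³.
Y_R = C_R/C_{A0} = 1.768/2.71 = 0.652.

0.652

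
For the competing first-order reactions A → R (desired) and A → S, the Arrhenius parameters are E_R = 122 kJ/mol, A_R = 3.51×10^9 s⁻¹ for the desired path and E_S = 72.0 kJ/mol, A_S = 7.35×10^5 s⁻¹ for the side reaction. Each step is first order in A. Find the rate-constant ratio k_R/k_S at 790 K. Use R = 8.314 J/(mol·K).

2.36

With equal orders, S_{R/S} = k_R/k_S = (A_R/A_S)·exp[(E_S−E_R)/(RT)].
(E_S−E_R)/(RT) = (72.0−122)×10³/(8.314×790) = -50000/6568 = -7.613.
k_R/k_S = (3.51×10^9/7.35×10^5)·exp(-7.613) = 4776 × 4.942×10^-4 = 2.36.
Since E_R > E_S, raising the temperature improves selectivity toward R.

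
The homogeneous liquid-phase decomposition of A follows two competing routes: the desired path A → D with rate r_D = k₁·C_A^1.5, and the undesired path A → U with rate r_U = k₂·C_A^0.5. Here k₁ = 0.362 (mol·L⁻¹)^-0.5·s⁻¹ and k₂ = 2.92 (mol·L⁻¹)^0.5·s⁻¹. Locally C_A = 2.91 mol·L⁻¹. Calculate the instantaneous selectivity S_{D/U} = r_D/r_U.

0.361

S_{D/U} = r_D/r_U = (k₁·C_A^1.5)/(k₂·C_A^0.5) = (k₁/k₂)·C_A.
= (0.362×2.910^1.5) / (2.92×2.910^0.5) = 1.797/4.981 = 0.361.
Since the desired path is higher order in A, keeping C_A high (PFR or concentrated feed) favours D.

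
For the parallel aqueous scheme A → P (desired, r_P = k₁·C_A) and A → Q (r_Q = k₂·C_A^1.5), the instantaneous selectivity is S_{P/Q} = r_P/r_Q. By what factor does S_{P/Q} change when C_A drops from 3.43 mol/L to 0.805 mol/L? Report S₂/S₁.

2.06

S_{P/Q} = (k₁/k₂)·C_A^-0.5, so S₂/S₁ = (C_{A,2}/C_{A,1})^-0.5.
= (0.805/3.43)^(-0.5) = (0.2347)^(-0.5) = 2.06.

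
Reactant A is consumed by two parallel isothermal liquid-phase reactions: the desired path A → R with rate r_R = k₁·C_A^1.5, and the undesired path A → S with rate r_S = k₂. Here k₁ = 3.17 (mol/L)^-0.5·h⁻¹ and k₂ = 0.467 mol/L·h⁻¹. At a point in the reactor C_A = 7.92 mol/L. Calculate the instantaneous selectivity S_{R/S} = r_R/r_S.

S_{R/S} = r_R/r_S = (k₁·C_A^1.5)/(k₂) = (k₁/k₂)·C_A^1.5.
= (3.17×7.920^1.5) / (0.467) = 70.66/0.4670 = 151.

151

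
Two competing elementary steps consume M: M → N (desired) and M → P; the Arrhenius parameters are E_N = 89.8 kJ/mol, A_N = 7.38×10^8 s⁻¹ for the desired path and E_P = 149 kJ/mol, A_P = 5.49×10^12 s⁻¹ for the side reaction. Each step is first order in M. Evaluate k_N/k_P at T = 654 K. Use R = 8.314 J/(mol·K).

7.19

With equal orders, S_{N/P} = k_N/k_P = (A_N/A_P)·exp[(E_P−E_N)/(RT)].
(E_P−E_N)/(RT) = (149−89.8)×10³/(8.314×654) = 59200/5437 = 10.89.
k_N/k_P = (7.38×10^8/5.49×10^12)·exp(10.89) = 1.344×10^-4 × 53511 = 7.19.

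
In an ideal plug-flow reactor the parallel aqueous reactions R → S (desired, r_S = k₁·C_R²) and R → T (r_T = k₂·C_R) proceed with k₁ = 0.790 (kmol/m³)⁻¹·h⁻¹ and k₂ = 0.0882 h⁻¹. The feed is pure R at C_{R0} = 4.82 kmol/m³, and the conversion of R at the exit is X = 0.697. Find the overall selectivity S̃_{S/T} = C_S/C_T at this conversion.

C_R = C_{R0}(1−X) = 1.460 kmol/m³.
Along a PFR/batch, dC_T/dC_R = −r_T/(r_S+r_T) = −k₂/(k₂+k₁·C_R).
Integrating from C_{R0} to C_R: C_T = (0.0882/0.790)·ln[(0.0882+0.790·4.82)/(0.0882+0.790·1.46)] = 0.1116·ln(3.896/1.242) = 0.1276 kmol/m³.
Then C_S = (C_{R0}−C_R) − C_T = 3.360 − 0.1276 = 3.232 kmol/m³.
S̃_{S/T} = C_S/C_T = 3.232/0.1276 = 25.3.

25.3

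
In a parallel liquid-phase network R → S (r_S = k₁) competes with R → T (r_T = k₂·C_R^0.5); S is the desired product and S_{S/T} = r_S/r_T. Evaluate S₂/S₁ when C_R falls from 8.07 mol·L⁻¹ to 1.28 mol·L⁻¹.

S_{S/T} = (k₁/k₂)·C_R^-0.5, so S₂/S₁ = (C_{R,2}/C_{R,1})^-0.5.
= (1.28/8.07)^(-0.5) = (0.1586)^(-0.5) = 2.51.
Selectivity toward S rises as C_R falls — low-concentration operation is favoured.

2.51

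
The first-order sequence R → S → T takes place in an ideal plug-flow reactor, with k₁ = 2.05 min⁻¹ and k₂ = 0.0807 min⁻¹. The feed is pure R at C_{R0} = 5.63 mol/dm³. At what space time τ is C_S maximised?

1.64 min

For first-order series the maximum of C_S occurs at τ_opt = ln(k₂/k₁)/(k₂−k₁).
= ln(0.0807/2.05)/(0.0807−2.05) = ln(0.03937)/-1.969 = -3.235/-1.969 = 1.64 min.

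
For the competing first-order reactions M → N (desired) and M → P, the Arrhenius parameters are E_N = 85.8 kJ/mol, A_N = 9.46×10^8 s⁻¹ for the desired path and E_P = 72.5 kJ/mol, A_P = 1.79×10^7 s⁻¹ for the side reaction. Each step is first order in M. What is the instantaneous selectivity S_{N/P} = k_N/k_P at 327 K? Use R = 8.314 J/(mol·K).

0.397

With equal orders, S_{N/P} = k_N/k_P = (A_N/A_P)·exp[(E_P−E_N)/(RT)].
(E_P−E_N)/(RT) = (72.5−85.8)×10³/(8.314×327) = -13300/2719 = -4.892.
k_N/k_P = (9.46×10^8/1.79×10^7)·exp(-4.892) = 52.85 × 0.007506 = 0.397.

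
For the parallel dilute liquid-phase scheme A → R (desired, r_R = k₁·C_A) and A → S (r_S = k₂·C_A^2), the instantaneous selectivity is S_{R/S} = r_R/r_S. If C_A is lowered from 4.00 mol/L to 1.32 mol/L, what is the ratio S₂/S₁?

S_{R/S} = (k₁/k₂)·C_A⁻¹, so S₂/S₁ = (C_{A,2}/C_{A,1})⁻¹.
= 4.00/1.32 = 3.03.

3.03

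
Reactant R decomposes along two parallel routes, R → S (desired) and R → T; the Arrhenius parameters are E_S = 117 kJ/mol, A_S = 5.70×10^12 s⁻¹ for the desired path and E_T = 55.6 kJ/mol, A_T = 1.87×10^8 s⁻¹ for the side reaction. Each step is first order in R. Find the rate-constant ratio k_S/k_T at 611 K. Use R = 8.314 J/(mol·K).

k_S/k_T = (A_S/A_T)·exp[−(E_S−E_T)/(RT)] = (A_S/A_T)·exp[(E_T−E_S)/(RT)].
(E_T−E_S)/(RT) = (55.6−117)×10³/(8.314×611) = -61400/5080 = -12.09.
k_S/k_T = (5.70×10^12/1.87×10^8)·exp(-12.09) = 30481 × 5.632×10^-6 = 0.172.
Since E_S > E_T, raising the temperature improves selectivity toward S.

0.172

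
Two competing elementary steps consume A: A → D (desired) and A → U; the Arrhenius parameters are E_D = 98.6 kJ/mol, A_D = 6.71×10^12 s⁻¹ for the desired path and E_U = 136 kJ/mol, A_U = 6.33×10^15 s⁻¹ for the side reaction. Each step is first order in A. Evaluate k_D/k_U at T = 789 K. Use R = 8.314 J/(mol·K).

With equal orders, S_{D/U} = k_D/k_U = (A_D/A_U)·exp[(E_U−E_D)/(RT)].
(E_U−E_D)/(RT) = (136−98.6)×10³/(8.314×789) = 37400/6560 = 5.701.
k_D/k_U = (6.71×10^12/6.33×10^15)·exp(5.701) = 0.001060 × 299.3 = 0.317.
Since E_D < E_U, lowering the temperature improves selectivity toward D.

0.317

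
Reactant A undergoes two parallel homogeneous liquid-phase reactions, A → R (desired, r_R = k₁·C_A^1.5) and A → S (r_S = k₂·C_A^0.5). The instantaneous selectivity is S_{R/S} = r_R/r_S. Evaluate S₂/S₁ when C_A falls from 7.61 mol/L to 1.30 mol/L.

S_{R/S} = (k₁/k₂)·C_A, so S₂/S₁ = (C_{A,2}/C_{A,1}).
= 1.30/7.61 = 0.171.
Selectivity toward R falls as C_A falls — high-concentration operation is favoured.

0.171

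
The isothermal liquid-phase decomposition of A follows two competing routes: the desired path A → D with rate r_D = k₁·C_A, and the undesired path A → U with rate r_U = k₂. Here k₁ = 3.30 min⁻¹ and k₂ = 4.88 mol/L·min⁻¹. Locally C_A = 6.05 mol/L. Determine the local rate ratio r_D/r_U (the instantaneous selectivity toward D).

4.09

S_{D/U} = r_D/r_U = (k₁·C_A)/(k₂) = (k₁/k₂)·C_A.
= (3.30×6.050) / (4.88) = 19.96/4.880 = 4.09.
Since the desired path is higher order in A, keeping C_A high (PFR or concentrated feed) favours D.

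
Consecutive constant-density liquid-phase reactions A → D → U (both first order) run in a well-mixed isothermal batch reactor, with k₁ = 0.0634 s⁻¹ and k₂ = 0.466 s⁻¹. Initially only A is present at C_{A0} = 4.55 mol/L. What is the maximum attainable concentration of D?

0.452 mol/L

Evaluating C_D at t_opt = ln(k₂/k₁)/(k₂−k₁) gives C_{D,max}/C_{A0} = (k₁/k₂)^[k₂/(k₂−k₁)].
= (0.0634/0.466)^(0.466/(0.466−0.0634)) = (0.1361)^(1.157) = 0.09938.
C_{D,max} = 0.09938×4.55 = 0.452 mol/L.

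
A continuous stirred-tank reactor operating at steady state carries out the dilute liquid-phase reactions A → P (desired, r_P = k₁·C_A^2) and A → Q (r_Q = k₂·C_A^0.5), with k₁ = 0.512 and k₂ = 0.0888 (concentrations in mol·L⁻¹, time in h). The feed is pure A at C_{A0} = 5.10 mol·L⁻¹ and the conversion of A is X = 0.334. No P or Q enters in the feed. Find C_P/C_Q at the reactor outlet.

Exit C_A = C_{A0}(1−X) = 5.10×0.666 = 3.397 mol·L⁻¹.
In a CSTR the entire volume is at exit conditions, so r_P = 0.512×3.397^2 = 5.907 and r_Q = 0.0888×3.397^0.5 = 0.1637.
Overall selectivity = C_P/C_Q = r_Pτ/(r_Qτ) = r_P/r_Q = 36.1.

36.1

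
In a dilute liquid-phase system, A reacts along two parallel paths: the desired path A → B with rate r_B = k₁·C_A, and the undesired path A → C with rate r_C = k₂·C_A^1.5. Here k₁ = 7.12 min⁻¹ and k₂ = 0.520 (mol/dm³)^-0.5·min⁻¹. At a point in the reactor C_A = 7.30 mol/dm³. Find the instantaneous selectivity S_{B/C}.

S_{B/C} = r_B/r_C = (k₁·C_A)/(k₂·C_A^1.5) = (k₁/k₂)·C_A^-0.5.
= (7.12×7.300) / (0.520×7.300^1.5) = 51.98/10.26 = 5.07.

5.07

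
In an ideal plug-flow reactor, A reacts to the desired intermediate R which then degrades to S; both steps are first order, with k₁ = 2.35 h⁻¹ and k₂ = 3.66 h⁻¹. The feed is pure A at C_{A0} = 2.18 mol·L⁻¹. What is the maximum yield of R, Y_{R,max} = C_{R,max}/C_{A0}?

0.290

At the optimum, C_{R,max}/C_{A0} = (k₁/k₂)^[k₂/(k₂−k₁)].
= (2.35/3.66)^(3.66/(3.66−2.35)) = (0.6421)^(2.794) = 0.2900.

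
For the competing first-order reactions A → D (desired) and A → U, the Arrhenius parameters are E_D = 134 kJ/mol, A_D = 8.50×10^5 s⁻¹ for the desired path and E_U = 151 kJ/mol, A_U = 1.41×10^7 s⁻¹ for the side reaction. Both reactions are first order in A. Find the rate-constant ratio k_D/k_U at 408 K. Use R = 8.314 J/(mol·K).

k_D/k_U = (A_D/A_U)·exp[−(E_D−E_U)/(RT)] = (A_D/A_U)·exp[(E_U−E_D)/(RT)].
(E_U−E_D)/(RT) = (151−134)×10³/(8.314×408) = 17000/3392 = 5.012.
k_D/k_U = (8.50×10^5/1.41×10^7)·exp(5.012) = 0.06028 × 150.1 = 9.05.

9.05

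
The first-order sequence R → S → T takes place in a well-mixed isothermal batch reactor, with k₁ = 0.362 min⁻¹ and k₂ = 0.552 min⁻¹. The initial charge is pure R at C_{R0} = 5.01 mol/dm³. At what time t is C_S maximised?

2.22 min

For first-order series the maximum of C_S occurs at t_opt = ln(k₂/k₁)/(k₂−k₁).
= ln(0.552/0.362)/(0.552−0.362) = ln(1.525)/0.1900 = 0.4219/0.1900 = 2.22 min.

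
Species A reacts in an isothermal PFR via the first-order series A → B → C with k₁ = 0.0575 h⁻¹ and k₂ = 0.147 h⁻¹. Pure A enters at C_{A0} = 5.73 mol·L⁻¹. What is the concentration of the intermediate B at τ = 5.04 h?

The intermediate concentration in a first-order A→B→C sequence is C_B = k₁C_{A0}(e^(−k₁τ) − e^(−k₂τ))/(k₂−k₁).
e^(−k₁τ) = e^(−0.0575×5.04) = e^(−0.2898) = 0.7484; e^(−k₂τ) = e^(−0.7409) = 0.4767.
C_B = 0.0575×5.73/(0.147−0.0575) × (0.7484−0.4767) = 3.681×0.2717 = 1.000 mol·L⁻¹.

1.00 mol·L⁻¹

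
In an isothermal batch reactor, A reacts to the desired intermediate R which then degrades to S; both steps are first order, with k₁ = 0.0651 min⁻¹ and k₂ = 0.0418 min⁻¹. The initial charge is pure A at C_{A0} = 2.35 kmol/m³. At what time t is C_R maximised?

19.0 min

The intermediate peaks when r₁ = r₂, i.e. k₁e^(−k₁t) = k₂e^(−k₂t), giving t_opt = ln(k₂/k₁)/(k₂−k₁).
= ln(0.0418/0.0651)/(0.0418−0.0651) = ln(0.6421)/-0.02330 = -0.4430/-0.02330 = 19.0 min.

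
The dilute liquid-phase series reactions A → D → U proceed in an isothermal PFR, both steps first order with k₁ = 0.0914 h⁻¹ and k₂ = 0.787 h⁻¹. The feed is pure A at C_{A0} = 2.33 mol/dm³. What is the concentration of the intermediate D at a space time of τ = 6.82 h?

0.163 mol/dm³

The intermediate concentration in a first-order A→B→C sequence is C_D = k₁C_{A0}(e^(−k₁τ) − e^(−k₂τ))/(k₂−k₁).
e^(−k₁τ) = e^(−0.0914×6.82) = e^(−0.6233) = 0.5361; e^(−k₂τ) = e^(−5.367) = 0.004667.
C_D = 0.0914×2.33/(0.787−0.0914) × (0.5361−0.004667) = 0.3062×0.5315 = 0.1627 mol/dm³.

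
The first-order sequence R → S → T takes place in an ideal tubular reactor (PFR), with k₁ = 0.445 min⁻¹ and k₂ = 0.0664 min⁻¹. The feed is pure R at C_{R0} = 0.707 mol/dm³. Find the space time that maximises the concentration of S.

5.02 min

The intermediate peaks when r₁ = r₂, i.e. k₁e^(−k₁τ) = k₂e^(−k₂τ), giving τ_opt = ln(k₂/k₁)/(k₂−k₁).
= ln(0.0664/0.445)/(0.0664−0.445) = ln(0.1492)/-0.3786 = -1.902/-0.3786 = 5.02 min.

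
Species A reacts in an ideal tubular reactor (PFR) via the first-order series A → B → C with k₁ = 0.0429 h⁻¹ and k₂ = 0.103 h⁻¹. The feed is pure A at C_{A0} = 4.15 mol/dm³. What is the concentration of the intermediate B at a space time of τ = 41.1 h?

0.465 mol/dm³

For first-order series with pure A initially, C_B(τ) = k₁C_{A0}/(k₂−k₁)·(e^(−k₁τ) − e^(−k₂τ)).
e^(−k₁τ) = e^(−0.0429×41.1) = e^(−1.763) = 0.1715; e^(−k₂τ) = e^(−4.233) = 0.01450.
C_B = 0.0429×4.15/(0.103−0.0429) × (0.1715−0.01450) = 2.962×0.1570 = 0.4651 mol/dm³.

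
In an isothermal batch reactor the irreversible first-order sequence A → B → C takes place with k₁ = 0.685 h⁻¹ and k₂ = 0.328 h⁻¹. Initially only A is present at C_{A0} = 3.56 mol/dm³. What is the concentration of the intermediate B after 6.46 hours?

0.739 mol/dm³

Solving the coupled first-order balances gives C_B(t) = [k₁/(k₂−k₁)]·C_{A0}·(e^(−k₁t) − e^(−k₂t)).
e^(−k₁t) = e^(−0.685×6.46) = e^(−4.425) = 0.01197; e^(−k₂t) = e^(−2.119) = 0.1202.
C_B = 0.685×3.56/(0.328−0.685) × (0.01197−0.1202) = (-6.831)×(-0.1082) = 0.7390 mol/dm³.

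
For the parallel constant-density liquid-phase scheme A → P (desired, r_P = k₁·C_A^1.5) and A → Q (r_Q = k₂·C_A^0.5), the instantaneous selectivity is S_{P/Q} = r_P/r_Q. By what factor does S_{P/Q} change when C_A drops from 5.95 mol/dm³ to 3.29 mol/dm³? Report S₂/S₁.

S_{P/Q} = (k₁/k₂)·C_A, so S₂/S₁ = (C_{A,2}/C_{A,1}).
= 3.29/5.95 = 0.553.

0.553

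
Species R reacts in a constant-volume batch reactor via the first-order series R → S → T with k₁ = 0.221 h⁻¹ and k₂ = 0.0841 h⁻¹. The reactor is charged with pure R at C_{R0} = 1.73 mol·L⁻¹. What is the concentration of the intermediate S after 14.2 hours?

Solving the coupled first-order balances gives C_S(t) = [k₁/(k₂−k₁)]·C_{R0}·(e^(−k₁t) − e^(−k₂t)).
e^(−k₁t) = e^(−0.221×14.2) = e^(−3.138) = 0.04336; e^(−k₂t) = e^(−1.194) = 0.3029.
C_S = 0.221×1.73/(0.0841−0.221) × (0.04336−0.3029) = (-2.793)×(-0.2596) = 0.7249 mol·L⁻¹.

0.725 mol·L⁻¹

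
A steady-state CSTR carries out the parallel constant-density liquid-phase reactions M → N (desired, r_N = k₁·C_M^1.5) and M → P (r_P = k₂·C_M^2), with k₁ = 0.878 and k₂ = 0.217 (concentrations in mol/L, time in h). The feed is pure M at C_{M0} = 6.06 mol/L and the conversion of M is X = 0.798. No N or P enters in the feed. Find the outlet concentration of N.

3.80 mol/L

Exit C_M = C_{M0}(1−X) = 6.06×0.202 = 1.224 mol/L.
A CSTR operates uniformly at the exit composition, giving r_N = 1.189 and r_P = 0.3252 (each k·C_M^n at C_M = 1.224).
Fraction of consumed M going to N: r_N/(r_N+r_P) = 0.7853.
C_N = 0.7853·C_{M0}·X = 0.7853×6.06×0.798 = 3.80 mol/L.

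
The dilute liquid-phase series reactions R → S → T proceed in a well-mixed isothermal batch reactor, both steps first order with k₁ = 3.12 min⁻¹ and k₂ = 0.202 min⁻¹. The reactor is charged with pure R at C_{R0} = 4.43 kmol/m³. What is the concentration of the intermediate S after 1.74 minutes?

The intermediate concentration in a first-order A→B→C sequence is C_S = k₁C_{R0}(e^(−k₁t) − e^(−k₂t))/(k₂−k₁).
e^(−k₁t) = e^(−3.12×1.74) = e^(−5.429) = 0.004388; e^(−k₂t) = e^(−0.3515) = 0.7036.
C_S = 3.12×4.43/(0.202−3.12) × (0.004388−0.7036) = (-4.737)×(-0.6993) = 3.312 kmol/m³.

3.31 kmol/m³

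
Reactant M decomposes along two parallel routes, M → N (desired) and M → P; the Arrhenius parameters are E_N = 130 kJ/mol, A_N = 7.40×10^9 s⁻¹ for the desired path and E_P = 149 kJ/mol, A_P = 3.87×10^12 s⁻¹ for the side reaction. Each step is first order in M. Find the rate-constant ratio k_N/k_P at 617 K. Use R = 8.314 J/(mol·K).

0.0776

Since both paths have the same order in M, the concentration cancels and S_{N/P} = k_N/k_P = (A_N/A_P)·exp[(E_P−E_N)/(RT)].
(E_P−E_N)/(RT) = (149−130)×10³/(8.314×617) = 19000/5130 = 3.704.
k_N/k_P = (7.40×10^9/3.87×10^12)·exp(3.704) = 0.001912 × 40.61 = 0.0776.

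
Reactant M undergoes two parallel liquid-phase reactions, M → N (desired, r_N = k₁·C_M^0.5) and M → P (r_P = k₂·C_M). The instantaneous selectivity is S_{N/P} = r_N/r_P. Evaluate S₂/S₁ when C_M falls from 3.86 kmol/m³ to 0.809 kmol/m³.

2.18

S_{N/P} = (k₁/k₂)·C_M^-0.5, so S₂/S₁ = (C_{M,2}/C_{M,1})^-0.5.
= (0.809/3.86)^(-0.5) = (0.2096)^(-0.5) = 2.18.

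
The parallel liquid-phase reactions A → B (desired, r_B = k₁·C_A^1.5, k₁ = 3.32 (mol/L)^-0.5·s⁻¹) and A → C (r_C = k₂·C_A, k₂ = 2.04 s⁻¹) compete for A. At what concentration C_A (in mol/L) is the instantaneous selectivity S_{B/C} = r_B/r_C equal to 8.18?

25.3 mol/L

S_{B/C} = (k₁/k₂)·C_A^0.5 ⇒ C_A = (S·k₂/k₁)^(2).
= (8.18×2.04/3.32)^(2) = (5.026)^(2) = 25.3 mol/L.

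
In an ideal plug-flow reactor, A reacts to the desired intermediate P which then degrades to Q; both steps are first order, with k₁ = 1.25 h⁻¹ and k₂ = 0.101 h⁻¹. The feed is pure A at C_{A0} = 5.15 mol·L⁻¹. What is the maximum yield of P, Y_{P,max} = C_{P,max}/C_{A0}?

At the optimum, C_{P,max}/C_{A0} = (k₁/k₂)^[k₂/(k₂−k₁)].
= (1.25/0.101)^(0.101/(0.101−1.25)) = (12.38)^(-0.08790) = 0.8016.

0.802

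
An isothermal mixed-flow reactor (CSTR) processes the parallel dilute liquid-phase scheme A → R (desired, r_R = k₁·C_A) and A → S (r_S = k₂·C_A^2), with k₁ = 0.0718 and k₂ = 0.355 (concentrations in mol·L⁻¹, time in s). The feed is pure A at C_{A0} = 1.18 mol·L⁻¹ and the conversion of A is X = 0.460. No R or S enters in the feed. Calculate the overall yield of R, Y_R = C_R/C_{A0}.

0.111

Exit C_A = C_{A0}(1−X) = 1.18×0.540 = 0.6372 mol·L⁻¹.
A CSTR operates uniformly at the exit composition, giving r_R = 0.04575 and r_S = 0.1441 (each k·C_A^n at C_A = 0.6372).
Fraction of consumed A going to R: r_R/(r_R+r_S) = 0.2409.
C_R = 0.2409·C_{A0}·X = 0.2409×1.18×0.460 = 0.131 mol·L⁻¹; Y_R = C_R/C_{A0} = 0.111.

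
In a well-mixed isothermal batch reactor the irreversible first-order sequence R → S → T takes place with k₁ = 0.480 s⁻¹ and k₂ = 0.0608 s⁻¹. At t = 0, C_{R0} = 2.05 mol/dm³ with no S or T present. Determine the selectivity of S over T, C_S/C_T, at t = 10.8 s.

1.44

Solving the coupled first-order balances gives C_S(t) = [k₁/(k₂−k₁)]·C_{R0}·(e^(−k₁t) − e^(−k₂t)).
e^(−k₁t) = e^(−0.480×10.8) = e^(−5.184) = 0.005606; e^(−k₂t) = e^(−0.6566) = 0.5186.
C_S = 0.480×2.05/(0.0608−0.480) × (0.005606−0.5186) = (-2.347)×(-0.5130) = 1.204 mol/dm³.
C_R = C_{R0}e^(−k₁t) = 0.01149 mol/dm³, so C_T = C_{R0}−C_R−C_S = 0.8344 mol/dm³; C_S/C_T = 1.44.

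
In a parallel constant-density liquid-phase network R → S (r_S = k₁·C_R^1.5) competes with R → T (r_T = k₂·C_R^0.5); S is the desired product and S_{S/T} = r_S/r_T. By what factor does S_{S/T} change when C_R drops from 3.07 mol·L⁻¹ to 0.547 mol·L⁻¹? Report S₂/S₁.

S_{S/T} = (k₁/k₂)·C_R, so S₂/S₁ = (C_{R,2}/C_{R,1}).
= 0.547/3.07 = 0.178.

0.178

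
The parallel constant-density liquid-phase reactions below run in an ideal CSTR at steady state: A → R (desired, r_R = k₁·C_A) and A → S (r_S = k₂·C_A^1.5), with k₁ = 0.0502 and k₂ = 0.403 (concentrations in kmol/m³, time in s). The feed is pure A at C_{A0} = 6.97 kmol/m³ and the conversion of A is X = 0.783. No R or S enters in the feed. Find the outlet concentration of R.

Exit C_A = C_{A0}(1−X) = 6.97×0.217 = 1.512 kmol/m³.
In a CSTR the entire volume is at exit conditions, so r_R = 0.0502×1.512 = 0.07593 and r_S = 0.403×1.512^1.5 = 0.7496.
Fraction of consumed A going to R: r_R/(r_R+r_S) = 0.09197.
C_R = 0.09197·C_{A0}·X = 0.09197×6.97×0.783 = 0.502 kmol/m³.

0.502 kmol/m³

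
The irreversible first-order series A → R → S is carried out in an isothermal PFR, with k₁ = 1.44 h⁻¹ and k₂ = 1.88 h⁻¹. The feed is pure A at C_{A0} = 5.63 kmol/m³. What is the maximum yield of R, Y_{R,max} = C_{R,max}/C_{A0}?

At the optimum, C_{R,max}/C_{A0} = (k₁/k₂)^[k₂/(k₂−k₁)].
= (1.44/1.88)^(1.88/(1.88−1.44)) = (0.7660)^(4.273) = 0.3201.

0.320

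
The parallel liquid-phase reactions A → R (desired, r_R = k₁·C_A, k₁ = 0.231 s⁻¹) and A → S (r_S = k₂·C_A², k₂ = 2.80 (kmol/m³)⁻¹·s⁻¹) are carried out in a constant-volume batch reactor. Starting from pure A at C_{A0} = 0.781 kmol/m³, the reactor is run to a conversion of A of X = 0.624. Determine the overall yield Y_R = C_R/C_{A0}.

C_A = C_{A0}(1−X) = 0.2937 kmol/m³.
Along a PFR/batch, dC_R/dC_A = −r_R/(r_R+r_S) = −k₁/(k₁+k₂·C_A).
Integrating from C_{A0} to C_A: C_R = (0.231/2.80)·ln[(0.231+2.80·0.781)/(0.231+2.80·0.294)] = 0.08250·ln(2.418/1.053) = 0.06856 kmol/m³.
Y_R = C_R/C_{A0} = 0.06856/0.781 = 0.0878.

0.0878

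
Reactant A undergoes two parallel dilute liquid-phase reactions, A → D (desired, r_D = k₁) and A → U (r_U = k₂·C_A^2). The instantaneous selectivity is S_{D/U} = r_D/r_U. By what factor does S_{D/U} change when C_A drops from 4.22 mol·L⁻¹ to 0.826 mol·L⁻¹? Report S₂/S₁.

26.1

S_{D/U} = (k₁/k₂)·C_A^-2, so S₂/S₁ = (C_{A,2}/C_{A,1})^-2.
= (0.826/4.22)^(-2) = (0.1957)^(-2) = 26.1.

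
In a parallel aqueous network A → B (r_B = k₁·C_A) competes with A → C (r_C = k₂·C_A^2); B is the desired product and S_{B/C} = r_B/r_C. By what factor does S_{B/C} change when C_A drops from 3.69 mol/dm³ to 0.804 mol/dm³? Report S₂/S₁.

4.59

S_{B/C} = (k₁/k₂)·C_A⁻¹, so S₂/S₁ = (C_{A,2}/C_{A,1})⁻¹.
= 3.69/0.804 = 4.59.
Selectivity toward B rises as C_A falls — low-concentration operation is favoured.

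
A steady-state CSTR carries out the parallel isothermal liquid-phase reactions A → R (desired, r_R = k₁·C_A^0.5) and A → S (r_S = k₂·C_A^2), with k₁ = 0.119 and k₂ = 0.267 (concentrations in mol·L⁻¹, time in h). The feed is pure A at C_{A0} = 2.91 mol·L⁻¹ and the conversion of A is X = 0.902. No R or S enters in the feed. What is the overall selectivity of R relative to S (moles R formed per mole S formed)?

2.93

Exit C_A = C_{A0}(1−X) = 2.91×0.0980 = 0.2852 mol·L⁻¹.
A CSTR operates uniformly at the exit composition, giving r_R = 0.06355 and r_S = 0.02171 (each k·C_A^n at C_A = 0.2852).
Overall selectivity = C_R/C_S = r_Rτ/(r_Sτ) = r_R/r_S = 2.93.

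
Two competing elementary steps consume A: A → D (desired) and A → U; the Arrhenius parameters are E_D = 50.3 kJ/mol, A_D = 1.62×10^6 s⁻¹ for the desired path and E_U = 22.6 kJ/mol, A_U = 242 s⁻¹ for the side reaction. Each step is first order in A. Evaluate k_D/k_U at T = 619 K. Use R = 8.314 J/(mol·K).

With equal orders, S_{D/U} = k_D/k_U = (A_D/A_U)·exp[(E_U−E_D)/(RT)].
(E_U−E_D)/(RT) = (22.6−50.3)×10³/(8.314×619) = -27700/5146 = -5.382.
k_D/k_U = (1.62×10^6/242)·exp(-5.382) = 6694 × 0.004597 = 30.8.

30.8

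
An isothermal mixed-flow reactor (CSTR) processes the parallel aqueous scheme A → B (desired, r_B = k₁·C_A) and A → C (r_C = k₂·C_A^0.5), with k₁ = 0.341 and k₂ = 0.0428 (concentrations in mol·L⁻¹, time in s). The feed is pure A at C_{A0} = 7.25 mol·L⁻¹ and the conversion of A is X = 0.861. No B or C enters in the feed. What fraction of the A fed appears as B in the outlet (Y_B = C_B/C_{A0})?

0.765

Exit C_A = C_{A0}(1−X) = 7.25×0.139 = 1.008 mol·L⁻¹.
Rates in a CSTR are evaluated at the outlet concentration: r_B = 0.341×1.008 = 0.3436, r_C = 0.0428×1.008^0.5 = 0.04297.
Fraction of consumed A going to B: r_B/(r_B+r_C) = 0.8889.
C_B = 0.8889·C_{A0}·X = 0.8889×7.25×0.861 = 5.55 mol·L⁻¹; Y_B = C_B/C_{A0} = 0.765.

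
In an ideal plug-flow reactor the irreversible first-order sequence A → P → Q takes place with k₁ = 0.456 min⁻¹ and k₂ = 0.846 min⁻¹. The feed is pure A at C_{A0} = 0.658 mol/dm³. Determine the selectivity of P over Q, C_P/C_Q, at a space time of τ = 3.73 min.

0.250

For first-order series with pure A initially, C_P(τ) = k₁C_{A0}/(k₂−k₁)·(e^(−k₁τ) − e^(−k₂τ)).
e^(−k₁τ) = e^(−0.456×3.73) = e^(−1.701) = 0.1825; e^(−k₂τ) = e^(−3.156) = 0.04261.
C_P = 0.456×0.658/(0.846−0.456) × (0.1825−0.04261) = 0.7694×0.1399 = 0.1076 mol/dm³.
C_A = C_{A0}e^(−k₁τ) = 0.1201 mol/dm³, so C_Q = C_{A0}−C_A−C_P = 0.4303 mol/dm³; C_P/C_Q = 0.250.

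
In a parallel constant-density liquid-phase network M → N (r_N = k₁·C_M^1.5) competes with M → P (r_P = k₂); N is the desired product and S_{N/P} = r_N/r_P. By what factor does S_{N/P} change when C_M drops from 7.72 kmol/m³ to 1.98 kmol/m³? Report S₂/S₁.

S_{N/P} = (k₁/k₂)·C_M^1.5, so S₂/S₁ = (C_{M,2}/C_{M,1})^1.5.
= (1.98/7.72)^1.5 = (0.2565)^1.5 = 0.130.

0.130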